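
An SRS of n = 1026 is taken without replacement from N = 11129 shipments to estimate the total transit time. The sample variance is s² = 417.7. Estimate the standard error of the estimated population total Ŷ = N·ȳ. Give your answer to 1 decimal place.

Var(Ŷ) = N²·Var(ȳ) = N²·(1 − n/N)·s²/n.
f = 1026/11129 = 0.09219157; Var(ȳ) = 0.90780843·417.7/1026 = 0.36958244.
Var(Ŷ) = 11129² · 0.36958244 = 4.57745 × 10^7.
SE(Ŷ) = √(4.57745 × 10^7) = 6765.7.

6765.7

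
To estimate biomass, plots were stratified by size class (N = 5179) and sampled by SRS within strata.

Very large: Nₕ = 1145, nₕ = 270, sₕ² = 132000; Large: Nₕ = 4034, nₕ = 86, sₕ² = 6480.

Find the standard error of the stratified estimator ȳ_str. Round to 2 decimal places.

7.94

Var(ȳ_str) = Σₕ Wₕ²(1 − fₕ)sₕ²/nₕ with Wₕ = Nₕ/N, N = 5179.
Very large: Wₕ = 0.22108515; term = 0.22108515²·(1 − 0.23580786)·132000/270 = 18.261308.
Large: Wₕ = 0.77891485; term = 0.77891485²·(1 − 0.02131879)·6480/86 = 44.740184.
Sum = 63.001492.
SE = √(63.001492) = 7.94.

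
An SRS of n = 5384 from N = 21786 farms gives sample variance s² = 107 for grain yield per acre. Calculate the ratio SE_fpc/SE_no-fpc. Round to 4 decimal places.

0.8677

f = n/N = 5384/21786 = 0.24713119.
SE_no-fpc = √(s²/n) = 0.14097411; SE_fpc = √((1−f)s²/n) = 0.12232044.
Ratio = √(1−f) = 0.86768013.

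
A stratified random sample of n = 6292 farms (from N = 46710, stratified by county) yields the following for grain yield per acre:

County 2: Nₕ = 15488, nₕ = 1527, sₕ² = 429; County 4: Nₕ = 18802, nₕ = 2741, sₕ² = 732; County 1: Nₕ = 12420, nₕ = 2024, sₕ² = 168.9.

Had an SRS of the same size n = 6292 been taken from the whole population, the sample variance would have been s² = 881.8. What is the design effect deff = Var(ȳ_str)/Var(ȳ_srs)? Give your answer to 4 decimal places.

0.5751

Var(ȳ_str) = Σ Wₕ²(1−fₕ)sₕ²/nₕ with Wₕ = Nₕ/46710:
  County 2: (15488/46710)²·(1−1527/15488)·429/1527 = 0.027842638
  County 4: (18802/46710)²·(1−2741/18802)·732/2741 = 0.036962296
  County 1: (12420/46710)²·(1−2024/12420)·168.9/2024 = 0.0049384115
  → Var(ȳ_str) = 0.069743346.
Var(ȳ_srs) = (1 − 6292/46710)·881.8/6292 = 0.12126803.
deff = 0.069743346 / 0.12126803 = 0.5751.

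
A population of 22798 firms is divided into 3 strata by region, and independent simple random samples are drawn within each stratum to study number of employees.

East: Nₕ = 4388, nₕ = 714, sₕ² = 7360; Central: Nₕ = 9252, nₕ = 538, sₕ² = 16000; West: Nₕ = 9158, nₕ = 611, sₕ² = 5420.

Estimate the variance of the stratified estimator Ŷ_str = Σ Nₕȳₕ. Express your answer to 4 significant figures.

Var(Ŷ_str) = Σₕ Nₕ²(1 − fₕ)sₕ²/nₕ.
East: 4388²·(1 − 714/4388)·7360/714 = 1.6618253 × 10^8.
Central: 9252²·(1 − 538/9252)·16000/538 = 2.3976782 × 10^9.
West: 9158²·(1 − 611/9158)·5420/611 = 6.9434037 × 10^8.
Sum = 3.2582011 × 10^9.

3.258 × 10^9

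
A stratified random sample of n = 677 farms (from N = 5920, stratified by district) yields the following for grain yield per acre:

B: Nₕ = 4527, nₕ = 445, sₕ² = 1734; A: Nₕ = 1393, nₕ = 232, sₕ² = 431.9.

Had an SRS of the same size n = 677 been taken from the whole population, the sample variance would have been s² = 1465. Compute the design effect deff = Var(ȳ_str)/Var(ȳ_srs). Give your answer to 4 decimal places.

Var(ȳ_str) = Σ Wₕ²(1−fₕ)sₕ²/nₕ with Wₕ = Nₕ/5920:
  B: (4527/5920)²·(1−445/4527)·1734/445 = 2.0546089
  A: (1393/5920)²·(1−232/1393)·431.9/232 = 0.085908303
  → Var(ȳ_str) = 2.1405172.
Var(ȳ_srs) = (1 − 677/5920)·1465/677 = 1.9164924.
deff = 2.1405172 / 1.9164924 = 1.1169.

1.1169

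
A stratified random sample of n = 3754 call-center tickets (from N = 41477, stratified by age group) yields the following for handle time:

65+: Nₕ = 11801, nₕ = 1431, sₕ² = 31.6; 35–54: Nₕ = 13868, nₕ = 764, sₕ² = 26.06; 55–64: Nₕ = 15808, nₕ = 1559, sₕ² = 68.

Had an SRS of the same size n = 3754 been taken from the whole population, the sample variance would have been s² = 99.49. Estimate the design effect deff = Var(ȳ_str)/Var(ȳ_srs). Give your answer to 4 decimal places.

Var(ȳ_str) = Σ Wₕ²(1−fₕ)sₕ²/nₕ with Wₕ = Nₕ/41477:
  65+: (11801/41477)²·(1−1431/11801)·31.6/1431 = 0.0015708342
  35–54: (13868/41477)²·(1−764/13868)·26.06/764 = 0.0036031646
  55–64: (15808/41477)²·(1−1559/15808)·68/1559 = 0.0057109642
  → Var(ȳ_str) = 0.010884963.
Var(ȳ_srs) = (1 − 3754/41477)·99.49/3754 = 0.024103719.
deff = 0.010884963 / 0.024103719 = 0.4516.

0.4516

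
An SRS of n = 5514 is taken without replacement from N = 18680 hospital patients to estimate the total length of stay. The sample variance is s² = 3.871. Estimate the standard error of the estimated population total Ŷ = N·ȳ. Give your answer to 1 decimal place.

Var(Ŷ) = N²·Var(ȳ) = N²·(1 − n/N)·s²/n.
f = 5514/18680 = 0.29518201; Var(ȳ) = 0.70481799·3.871/5514 = 4.9480421 × 10^-4.
Var(Ŷ) = 18680² · (4.9480421 × 10^-4) = 172658.17.
SE(Ŷ) = √(172658.17) = 415.5.

415.5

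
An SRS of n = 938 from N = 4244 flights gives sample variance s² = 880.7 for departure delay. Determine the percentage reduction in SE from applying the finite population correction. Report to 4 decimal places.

11.7400

f = n/N = 938/4244 = 0.22101791.
SE_no-fpc = √(s²/n) = 0.96897502; SE_fpc = √((1−f)s²/n) = 0.85521698.
Ratio = √(1−f) = 0.88259962. Reduction = 100·(1 − 0.88259962) = 11.7400%.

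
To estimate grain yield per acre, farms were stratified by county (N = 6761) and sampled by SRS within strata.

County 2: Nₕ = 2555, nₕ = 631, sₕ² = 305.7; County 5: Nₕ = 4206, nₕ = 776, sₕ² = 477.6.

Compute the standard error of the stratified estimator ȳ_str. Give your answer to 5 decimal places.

0.49633

Var(ȳ_str) = Σₕ Wₕ²(1 − fₕ)sₕ²/nₕ with Wₕ = Nₕ/N, N = 6761.
County 2: Wₕ = 0.37790268; term = 0.37790268²·(1 − 0.24696673)·305.7/631 = 0.052100295.
County 5: Wₕ = 0.62209732; term = 0.62209732²·(1 − 0.18449834)·477.6/776 = 0.19424243.
Sum = 0.24634273.
SE = √(0.24634273) = 0.49633.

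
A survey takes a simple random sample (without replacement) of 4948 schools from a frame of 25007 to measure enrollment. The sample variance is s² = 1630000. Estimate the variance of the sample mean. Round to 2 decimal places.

Under SRS without replacement, Var(ȳ) = (1 − f)·s²/n with f = n/N = 4948/25007 = 0.19786460.
Var(ȳ) = (1 − 0.19786460)·1630000/4948 = 0.80213540·329.42603 = 264.24428.

264.24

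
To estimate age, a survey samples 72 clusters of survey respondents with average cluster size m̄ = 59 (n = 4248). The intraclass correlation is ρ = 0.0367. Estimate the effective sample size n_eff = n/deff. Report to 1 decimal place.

deff = 1 + (59 − 1)·0.0367 = 1 + 2.1286 = 3.1286.
n_eff = 4248 / 3.1286 = 1357.8.

1357.8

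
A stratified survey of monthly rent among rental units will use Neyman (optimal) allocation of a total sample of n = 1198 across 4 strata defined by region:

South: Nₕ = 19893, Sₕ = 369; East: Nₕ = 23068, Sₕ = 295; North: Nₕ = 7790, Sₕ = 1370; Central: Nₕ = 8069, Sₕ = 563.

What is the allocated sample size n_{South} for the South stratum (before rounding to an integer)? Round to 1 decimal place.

299.5

Neyman allocation: nₕ = n·NₕSₕ / Σⱼ NⱼSⱼ.
Σ NⱼSⱼ = 19893·369 + 23068·295 + 7790·1370 + 8069·563 = 2.9360724 × 10^7.
n_{South} = 1198·19893·369 / (2.9360724 × 10^7) = 299.5.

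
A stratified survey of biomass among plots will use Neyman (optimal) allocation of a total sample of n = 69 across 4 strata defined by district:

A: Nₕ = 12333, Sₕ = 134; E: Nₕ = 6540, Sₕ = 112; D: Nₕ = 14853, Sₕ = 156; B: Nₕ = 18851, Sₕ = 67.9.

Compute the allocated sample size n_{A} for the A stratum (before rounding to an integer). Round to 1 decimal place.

Neyman allocation: nₕ = n·NₕSₕ / Σⱼ NⱼSⱼ.
Σ NⱼSⱼ = 12333·134 + 6540·112 + 14853·156 + 18851·67.9 = 5.9821529 × 10^6.
n_{A} = 69·12333·134 / (5.9821529 × 10^6) = 19.1.

19.1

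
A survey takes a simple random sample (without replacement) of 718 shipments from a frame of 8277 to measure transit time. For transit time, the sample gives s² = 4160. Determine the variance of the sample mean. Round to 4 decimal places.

Under SRS without replacement, Var(ȳ) = (1 − f)·s²/n with f = n/N = 718/8277 = 0.08674641.
Var(ȳ) = (1 − 0.08674641)·4160/718 = 0.91325359·5.7938719 = 5.2912743.

5.2913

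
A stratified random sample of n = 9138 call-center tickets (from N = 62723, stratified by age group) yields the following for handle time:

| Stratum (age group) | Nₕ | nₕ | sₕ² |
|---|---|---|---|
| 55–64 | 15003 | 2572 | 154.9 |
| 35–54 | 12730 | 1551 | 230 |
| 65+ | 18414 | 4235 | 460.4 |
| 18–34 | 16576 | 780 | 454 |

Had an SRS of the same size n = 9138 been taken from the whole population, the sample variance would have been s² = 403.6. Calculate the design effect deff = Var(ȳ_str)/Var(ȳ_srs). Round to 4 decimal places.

1.4357

Var(ȳ_str) = Σ Wₕ²(1−fₕ)sₕ²/nₕ with Wₕ = Nₕ/62723:
  55–64: (15003/62723)²·(1−2572/15003)·154.9/2572 = 0.002855032
  35–54: (12730/62723)²·(1−1551/12730)·230/1551 = 0.0053640616
  65+: (18414/62723)²·(1−4235/18414)·460.4/4235 = 0.0072147618
  18–34: (16576/62723)²·(1−780/16576)·454/780 = 0.038737757
  → Var(ȳ_str) = 0.054171612.
Var(ȳ_srs) = (1 − 9138/62723)·403.6/9138 = 0.037732573.
deff = 0.054171612 / 0.037732573 = 1.4357.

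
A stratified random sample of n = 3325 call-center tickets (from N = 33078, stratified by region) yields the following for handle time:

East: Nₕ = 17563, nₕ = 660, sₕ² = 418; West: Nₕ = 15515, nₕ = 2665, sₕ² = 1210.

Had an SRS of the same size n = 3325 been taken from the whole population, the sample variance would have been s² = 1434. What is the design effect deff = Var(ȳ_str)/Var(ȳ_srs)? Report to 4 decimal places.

Var(ȳ_str) = Σ Wₕ²(1−fₕ)sₕ²/nₕ with Wₕ = Nₕ/33078:
  East: (17563/33078)²·(1−660/17563)·418/660 = 0.17183687
  West: (15515/33078)²·(1−2665/15515)·1210/2665 = 0.082730296
  → Var(ȳ_str) = 0.25456717.
Var(ȳ_srs) = (1 − 3325/33078)·1434/3325 = 0.38792612.
deff = 0.25456717 / 0.38792612 = 0.6562.

0.6562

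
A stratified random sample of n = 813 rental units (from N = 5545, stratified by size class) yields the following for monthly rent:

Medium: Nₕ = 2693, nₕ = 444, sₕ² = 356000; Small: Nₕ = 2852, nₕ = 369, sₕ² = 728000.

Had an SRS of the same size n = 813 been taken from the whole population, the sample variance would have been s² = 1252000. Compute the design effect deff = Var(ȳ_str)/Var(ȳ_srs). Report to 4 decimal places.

0.4659

Var(ȳ_str) = Σ Wₕ²(1−fₕ)sₕ²/nₕ with Wₕ = Nₕ/5545:
  Medium: (2693/5545)²·(1−444/2693)·356000/444 = 157.93913
  Small: (2852/5545)²·(1−369/2852)·728000/369 = 454.38936
  → Var(ȳ_str) = 612.32849.
Var(ȳ_srs) = (1 − 813/5545)·1252000/813 = 1314.1864.
deff = 612.32849 / 1314.1864 = 0.4659.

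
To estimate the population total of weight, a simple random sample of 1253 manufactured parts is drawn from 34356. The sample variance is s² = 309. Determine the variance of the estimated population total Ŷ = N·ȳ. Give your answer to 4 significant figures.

2.805 × 10^8

Var(Ŷ) = N²·Var(ȳ) = N²·(1 − n/N)·s²/n.
f = 1253/34356 = 0.03647107; Var(ȳ) = 0.96352893·309/1253 = 0.23761408.
Var(Ŷ) = 34356² · 0.23761408 = 2.8046415 × 10^8.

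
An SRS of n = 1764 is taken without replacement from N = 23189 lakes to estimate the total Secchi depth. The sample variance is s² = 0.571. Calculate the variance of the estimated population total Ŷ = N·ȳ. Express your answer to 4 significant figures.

160800

Var(Ŷ) = N²·Var(ȳ) = N²·(1 − n/N)·s²/n.
f = 1764/23189 = 0.07607055; Var(ȳ) = 0.92392945·0.571/1764 = 2.990724 × 10^-4.
Var(Ŷ) = 23189² · (2.990724 × 10^-4) = 160820.12.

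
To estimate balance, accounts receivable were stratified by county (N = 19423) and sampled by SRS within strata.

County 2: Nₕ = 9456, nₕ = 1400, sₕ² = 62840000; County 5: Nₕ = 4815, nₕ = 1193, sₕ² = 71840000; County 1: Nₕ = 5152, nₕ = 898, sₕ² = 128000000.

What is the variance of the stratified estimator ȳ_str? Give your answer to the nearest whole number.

Var(ȳ_str) = Σₕ Wₕ²(1 − fₕ)sₕ²/nₕ with Wₕ = Nₕ/N, N = 19423.
County 2: Wₕ = 0.48684549; term = 0.48684549²·(1 − 0.14805415)·62840000/1400 = 9063.6357.
County 5: Wₕ = 0.24790197; term = 0.24790197²·(1 − 0.24776739)·71840000/1193 = 2783.7998.
County 1: Wₕ = 0.26525254; term = 0.26525254²·(1 − 0.17430124)·128000000/898 = 8280.8392.
Sum = 20128.275.

20128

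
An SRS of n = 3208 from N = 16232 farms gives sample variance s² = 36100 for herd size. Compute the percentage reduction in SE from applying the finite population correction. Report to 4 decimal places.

f = n/N = 3208/16232 = 0.19763430.
SE_no-fpc = √(s²/n) = 3.3545666; SE_fpc = √((1−f)s²/n) = 3.0048486.
Ratio = √(1−f) = 0.89574868. Reduction = 100·(1 − 0.89574868) = 10.4251%.

10.4251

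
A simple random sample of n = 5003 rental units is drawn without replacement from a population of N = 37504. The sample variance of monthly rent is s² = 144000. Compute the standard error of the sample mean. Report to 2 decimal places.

4.99

Under SRS without replacement, Var(ȳ) = (1 − f)·s²/n with f = n/N = 5003/37504 = 0.13339910.
Var(ȳ) = (1 − 0.13339910)·144000/5003 = 0.86660090·28.78273 = 24.94314.
SE(ȳ) = √(24.94314) = 4.99.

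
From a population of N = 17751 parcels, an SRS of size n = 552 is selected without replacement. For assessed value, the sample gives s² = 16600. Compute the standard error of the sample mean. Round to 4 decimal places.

5.3979

Under SRS without replacement, Var(ȳ) = (1 − f)·s²/n with f = n/N = 552/17751 = 0.03109684.
Var(ȳ) = (1 − 0.03109684)·16600/552 = 0.96890316·30.072464 = 29.137305.
SE(ȳ) = √(29.137305) = 5.3979.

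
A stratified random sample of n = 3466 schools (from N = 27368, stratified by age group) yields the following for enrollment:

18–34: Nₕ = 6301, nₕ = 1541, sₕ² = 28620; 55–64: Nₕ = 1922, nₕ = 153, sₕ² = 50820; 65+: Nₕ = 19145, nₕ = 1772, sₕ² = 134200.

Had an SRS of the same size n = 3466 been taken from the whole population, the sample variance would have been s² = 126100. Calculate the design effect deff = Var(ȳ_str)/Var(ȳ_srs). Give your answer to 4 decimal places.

1.1293

Var(ȳ_str) = Σ Wₕ²(1−fₕ)sₕ²/nₕ with Wₕ = Nₕ/27368:
  18–34: (6301/27368)²·(1−1541/6301)·28620/1541 = 0.74369918
  55–64: (1922/27368)²·(1−153/1922)·50820/153 = 1.5077812
  65+: (19145/27368)²·(1−1772/19145)·134200/1772 = 33.630465
  → Var(ȳ_str) = 35.881945.
Var(ȳ_srs) = (1 − 3466/27368)·126100/3466 = 31.774426.
deff = 35.881945 / 31.774426 = 1.1293.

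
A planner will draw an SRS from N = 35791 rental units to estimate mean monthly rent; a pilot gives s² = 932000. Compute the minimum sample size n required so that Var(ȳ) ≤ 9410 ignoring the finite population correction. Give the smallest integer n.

100

Without fpc, n₀ = s²/D = 932000/9410 = 99.0436.
Rounding up, n = 100.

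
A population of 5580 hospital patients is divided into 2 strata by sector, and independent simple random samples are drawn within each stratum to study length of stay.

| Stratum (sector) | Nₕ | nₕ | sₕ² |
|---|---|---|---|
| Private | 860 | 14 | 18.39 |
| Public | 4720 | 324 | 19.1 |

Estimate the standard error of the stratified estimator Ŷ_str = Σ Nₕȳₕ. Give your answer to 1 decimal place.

1476.1

Var(Ŷ_str) = Σₕ Nₕ²(1 − fₕ)sₕ²/nₕ.
Private: 860²·(1 − 14/860)·18.39/14 = 955702.03.
Public: 4720²·(1 − 324/4720)·19.1/324 = 1.2231734 × 10^6.
Sum = 2.1788754 × 10^6.
SE = √(2.1788754 × 10^6) = 1476.1.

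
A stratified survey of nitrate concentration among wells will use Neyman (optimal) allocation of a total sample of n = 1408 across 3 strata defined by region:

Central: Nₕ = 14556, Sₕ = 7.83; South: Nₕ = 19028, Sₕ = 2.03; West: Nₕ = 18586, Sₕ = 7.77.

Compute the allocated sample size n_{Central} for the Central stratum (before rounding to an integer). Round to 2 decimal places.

Neyman allocation: nₕ = n·NₕSₕ / Σⱼ NⱼSⱼ.
Σ NⱼSⱼ = 14556·7.83 + 19028·2.03 + 18586·7.77 = 297013.54.
n_{Central} = 1408·14556·7.83 / 297013.54 = 540.29.

540.29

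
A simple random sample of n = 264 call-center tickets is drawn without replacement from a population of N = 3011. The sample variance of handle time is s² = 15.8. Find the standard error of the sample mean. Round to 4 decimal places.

0.2337

Under SRS without replacement, Var(ȳ) = (1 − f)·s²/n with f = n/N = 264/3011 = 0.08767851.
Var(ȳ) = (1 − 0.08767851)·15.8/264 = 0.91232149·0.059848485 = 0.054601059.
SE(ȳ) = √(0.054601059) = 0.2337.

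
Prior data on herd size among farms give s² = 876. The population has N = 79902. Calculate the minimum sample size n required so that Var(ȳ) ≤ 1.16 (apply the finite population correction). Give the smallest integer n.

749

Without fpc, n₀ = s²/D = 876/1.16 = 755.1724.
With fpc, (1 − n/N)·s²/n ≤ D requires n ≥ n₀/(1 + n₀/N) = 755.1724/(1 + 755.1724/79902) = 748.1019.
Rounding up, n = 749.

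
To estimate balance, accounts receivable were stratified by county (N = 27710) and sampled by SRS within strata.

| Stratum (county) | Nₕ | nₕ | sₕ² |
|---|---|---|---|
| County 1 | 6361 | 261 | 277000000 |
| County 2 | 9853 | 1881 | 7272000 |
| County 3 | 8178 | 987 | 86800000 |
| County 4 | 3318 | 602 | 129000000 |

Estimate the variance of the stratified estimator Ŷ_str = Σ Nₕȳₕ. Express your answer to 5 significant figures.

Var(Ŷ_str) = Σₕ Nₕ²(1 − fₕ)sₕ²/nₕ.
County 1: 6361²·(1 − 261/6361)·277000000/261 = 4.1180773 × 10^13.
County 2: 9853²·(1 − 1881/9853)·7272000/1881 = 3.0366927 × 10^11.
County 3: 8178²·(1 − 987/8178)·86800000/987 = 5.1717672 × 10^12.
County 4: 3318²·(1 − 602/3318)·129000000/602 = 1.931076 × 10^12.
Sum = 4.8587285 × 10^13.

4.8587 × 10^13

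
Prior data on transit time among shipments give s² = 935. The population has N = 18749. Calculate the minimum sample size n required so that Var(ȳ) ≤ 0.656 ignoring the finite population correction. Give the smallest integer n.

1426

Without fpc, n₀ = s²/D = 935/0.656 = 1425.3049.
Rounding up, n = 1426.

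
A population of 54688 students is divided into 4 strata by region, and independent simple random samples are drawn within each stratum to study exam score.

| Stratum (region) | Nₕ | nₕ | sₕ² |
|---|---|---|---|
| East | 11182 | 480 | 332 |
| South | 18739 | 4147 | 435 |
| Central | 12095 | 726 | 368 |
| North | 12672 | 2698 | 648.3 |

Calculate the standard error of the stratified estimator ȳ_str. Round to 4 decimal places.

Var(ȳ_str) = Σₕ Wₕ²(1 − fₕ)sₕ²/nₕ with Wₕ = Nₕ/N, N = 54688.
East: Wₕ = 0.20446899; term = 0.20446899²·(1 − 0.04292613)·332/480 = 0.02767561.
South: Wₕ = 0.34265287; term = 0.34265287²·(1 − 0.22130316)·435/4147 = 0.009590304.
Central: Wₕ = 0.22116369; term = 0.22116369²·(1 − 0.06002480)·368/726 = 0.02330533.
North: Wₕ = 0.23171445; term = 0.23171445²·(1 − 0.21291035)·648.3/2698 = 0.01015464.
Sum = 0.070725884.
SE = √(0.070725884) = 0.2659.

0.2659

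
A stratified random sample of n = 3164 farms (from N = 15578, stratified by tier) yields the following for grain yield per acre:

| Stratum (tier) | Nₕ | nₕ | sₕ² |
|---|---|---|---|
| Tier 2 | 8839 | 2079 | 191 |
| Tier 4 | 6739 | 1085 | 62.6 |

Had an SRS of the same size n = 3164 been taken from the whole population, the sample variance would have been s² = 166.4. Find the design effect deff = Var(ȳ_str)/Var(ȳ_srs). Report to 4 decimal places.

0.7559

Var(ȳ_str) = Σ Wₕ²(1−fₕ)sₕ²/nₕ with Wₕ = Nₕ/15578:
  Tier 2: (8839/15578)²·(1−2079/8839)·191/2079 = 0.022620662
  Tier 4: (6739/15578)²·(1−1085/6739)·62.6/1085 = 0.0090588372
  → Var(ȳ_str) = 0.031679499.
Var(ȳ_srs) = (1 − 3164/15578)·166.4/3164 = 0.041909925.
deff = 0.031679499 / 0.041909925 = 0.7559.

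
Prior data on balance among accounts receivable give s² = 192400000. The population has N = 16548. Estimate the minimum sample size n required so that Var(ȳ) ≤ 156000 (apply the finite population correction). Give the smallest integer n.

1148

Without fpc, n₀ = s²/D = 192400000/156000 = 1233.3333.
With fpc, (1 − n/N)·s²/n ≤ D requires n ≥ n₀/(1 + n₀/N) = 1233.3333/(1 + 1233.3333/16548) = 1147.7879.
Rounding up, n = 1148.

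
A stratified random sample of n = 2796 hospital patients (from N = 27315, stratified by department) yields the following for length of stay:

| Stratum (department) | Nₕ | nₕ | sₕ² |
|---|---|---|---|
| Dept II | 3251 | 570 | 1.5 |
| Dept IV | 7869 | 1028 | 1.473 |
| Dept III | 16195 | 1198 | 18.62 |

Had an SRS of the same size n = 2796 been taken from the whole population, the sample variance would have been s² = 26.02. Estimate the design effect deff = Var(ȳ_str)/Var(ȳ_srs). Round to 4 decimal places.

Var(ȳ_str) = Σ Wₕ²(1−fₕ)sₕ²/nₕ with Wₕ = Nₕ/27315:
  Dept II: (3251/27315)²·(1−570/3251)·1.5/570 = 3.0741693 × 10^-5
  Dept IV: (7869/27315)²·(1−1028/7869)·1.473/1028 = 1.0338234 × 10^-4
  Dept III: (16195/27315)²·(1−1198/16195)·18.62/1198 = 0.0050594789
  → Var(ȳ_str) = 0.0051936029.
Var(ȳ_srs) = (1 − 2796/27315)·26.02/2796 = 0.0083535615.
deff = 0.0051936029 / 0.0083535615 = 0.6217.

0.6217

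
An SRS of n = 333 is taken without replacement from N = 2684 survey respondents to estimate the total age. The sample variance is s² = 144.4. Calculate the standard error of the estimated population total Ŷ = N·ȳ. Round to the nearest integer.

Var(Ŷ) = N²·Var(ȳ) = N²·(1 − n/N)·s²/n.
f = 333/2684 = 0.12406855; Var(ȳ) = 0.87593145·144.4/333 = 0.37983334.
Var(Ŷ) = 2684² · 0.37983334 = 2.7362647 × 10^6.
SE(Ŷ) = √(2.7362647 × 10^6) = 1654.

1654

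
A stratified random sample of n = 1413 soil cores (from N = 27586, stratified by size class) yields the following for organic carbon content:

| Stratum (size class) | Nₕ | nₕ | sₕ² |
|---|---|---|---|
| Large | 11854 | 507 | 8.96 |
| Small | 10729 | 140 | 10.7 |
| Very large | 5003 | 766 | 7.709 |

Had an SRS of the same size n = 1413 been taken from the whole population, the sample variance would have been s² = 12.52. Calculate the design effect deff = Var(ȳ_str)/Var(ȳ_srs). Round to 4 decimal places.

Var(ȳ_str) = Σ Wₕ²(1−fₕ)sₕ²/nₕ with Wₕ = Nₕ/27586:
  Large: (11854/27586)²·(1−507/11854)·8.96/507 = 0.0031236946
  Small: (10729/27586)²·(1−140/10729)·10.7/140 = 0.011410179
  Very large: (5003/27586)²·(1−766/5003)·7.709/766 = 2.8033723 × 10^-4
  → Var(ȳ_str) = 0.014814211.
Var(ȳ_srs) = (1 − 1413/27586)·12.52/1413 = 0.0084067269.
deff = 0.014814211 / 0.0084067269 = 1.7622.

1.7622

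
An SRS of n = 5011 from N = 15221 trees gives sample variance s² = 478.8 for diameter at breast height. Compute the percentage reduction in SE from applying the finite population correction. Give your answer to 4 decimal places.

f = n/N = 5011/15221 = 0.32921621.
SE_no-fpc = √(s²/n) = 0.30911129; SE_fpc = √((1−f)s²/n) = 0.25316645.
Ratio = √(1−f) = 0.81901391. Reduction = 100·(1 − 0.81901391) = 18.0986%.

18.0986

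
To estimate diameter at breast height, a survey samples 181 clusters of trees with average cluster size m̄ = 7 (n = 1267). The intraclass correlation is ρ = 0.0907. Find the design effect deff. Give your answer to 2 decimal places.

deff = 1 + (7 − 1)·0.0907 = 1 + 0.5442 = 1.5442.

1.54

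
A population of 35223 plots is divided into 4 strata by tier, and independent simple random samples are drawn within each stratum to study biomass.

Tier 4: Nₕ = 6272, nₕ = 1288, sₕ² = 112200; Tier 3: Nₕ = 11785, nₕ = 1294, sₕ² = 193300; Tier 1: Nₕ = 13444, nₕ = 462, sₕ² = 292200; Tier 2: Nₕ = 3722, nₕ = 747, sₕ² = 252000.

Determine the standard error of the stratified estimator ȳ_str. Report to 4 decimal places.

10.4434

Var(ȳ_str) = Σₕ Wₕ²(1 − fₕ)sₕ²/nₕ with Wₕ = Nₕ/N, N = 35223.
Tier 4: Wₕ = 0.17806547; term = 0.17806547²·(1 − 0.20535714)·112200/1288 = 2.1948679.
Tier 3: Wₕ = 0.33458252; term = 0.33458252²·(1 − 0.10980059)·193300/1294 = 14.886458.
Tier 1: Wₕ = 0.38168242; term = 0.38168242²·(1 − 0.03436477)·292200/462 = 88.972472.
Tier 2: Wₕ = 0.10566959; term = 0.10566959²·(1 − 0.20069855)·252000/747 = 3.0108602.
Sum = 109.06466.
SE = √(109.06466) = 10.4434.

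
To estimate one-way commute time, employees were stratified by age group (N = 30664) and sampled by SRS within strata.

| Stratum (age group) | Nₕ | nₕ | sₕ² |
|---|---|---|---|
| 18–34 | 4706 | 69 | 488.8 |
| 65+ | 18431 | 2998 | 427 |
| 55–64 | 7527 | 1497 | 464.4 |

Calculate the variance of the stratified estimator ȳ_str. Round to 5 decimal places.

0.22247

Var(ȳ_str) = Σₕ Wₕ²(1 − fₕ)sₕ²/nₕ with Wₕ = Nₕ/N, N = 30664.
18–34: Wₕ = 0.15346987; term = 0.15346987²·(1 − 0.01466213)·488.8/69 = 0.16440443.
65+: Wₕ = 0.60106314; term = 0.60106314²·(1 − 0.16266073)·427/2998 = 0.04308617.
55–64: Wₕ = 0.24546700; term = 0.24546700²·(1 − 0.19888402)·464.4/1497 = 0.01497449.
Sum = 0.22246509.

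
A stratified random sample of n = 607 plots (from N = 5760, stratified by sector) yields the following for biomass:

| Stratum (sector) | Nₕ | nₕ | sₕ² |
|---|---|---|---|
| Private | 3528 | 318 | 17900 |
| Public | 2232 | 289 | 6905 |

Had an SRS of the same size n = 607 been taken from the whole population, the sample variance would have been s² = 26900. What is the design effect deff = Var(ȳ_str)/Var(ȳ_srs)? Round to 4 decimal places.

0.5634

Var(ȳ_str) = Σ Wₕ²(1−fₕ)sₕ²/nₕ with Wₕ = Nₕ/5760:
  Private: (3528/5760)²·(1−318/3528)·17900/318 = 19.213857
  Public: (2232/5760)²·(1−289/2232)·6905/289 = 3.1231142
  → Var(ȳ_str) = 22.336971.
Var(ȳ_srs) = (1 − 607/5760)·26900/607 = 39.646171.
deff = 22.336971 / 39.646171 = 0.5634.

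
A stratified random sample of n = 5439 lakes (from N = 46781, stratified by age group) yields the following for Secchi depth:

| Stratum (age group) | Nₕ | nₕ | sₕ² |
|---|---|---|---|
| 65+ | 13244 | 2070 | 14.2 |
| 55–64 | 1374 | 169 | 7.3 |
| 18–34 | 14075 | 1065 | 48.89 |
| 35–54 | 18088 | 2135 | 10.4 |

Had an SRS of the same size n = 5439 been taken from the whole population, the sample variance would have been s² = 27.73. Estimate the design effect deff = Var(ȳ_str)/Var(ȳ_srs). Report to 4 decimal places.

Var(ȳ_str) = Σ Wₕ²(1−fₕ)sₕ²/nₕ with Wₕ = Nₕ/46781:
  65+: (13244/46781)²·(1−2070/13244)·14.2/2070 = 4.6388127 × 10^-4
  55–64: (1374/46781)²·(1−169/1374)·7.3/169 = 3.2679164 × 10^-5
  18–34: (14075/46781)²·(1−1065/14075)·48.89/1065 = 0.0038411134
  35–54: (18088/46781)²·(1−2135/18088)·10.4/2135 = 6.4228736 × 10^-4
  → Var(ȳ_str) = 0.0049799612.
Var(ȳ_srs) = (1 − 5439/46781)·27.73/5439 = 0.0045056017.
deff = 0.0049799612 / 0.0045056017 = 1.1053.

1.1053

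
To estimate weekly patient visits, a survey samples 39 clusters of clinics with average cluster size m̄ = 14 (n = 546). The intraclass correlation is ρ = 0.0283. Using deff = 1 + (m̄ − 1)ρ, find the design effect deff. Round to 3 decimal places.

deff = 1 + (14 − 1)·0.0283 = 1 + 0.3679 = 1.3679.

1.368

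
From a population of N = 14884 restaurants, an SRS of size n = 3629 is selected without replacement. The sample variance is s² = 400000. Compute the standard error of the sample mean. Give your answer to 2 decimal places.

Under SRS without replacement, Var(ȳ) = (1 − f)·s²/n with f = n/N = 3629/14884 = 0.24381887.
Var(ȳ) = (1 − 0.24381887)·400000/3629 = 0.75618113·110.2232 = 83.348706.
SE(ȳ) = √(83.348706) = 9.13.

9.13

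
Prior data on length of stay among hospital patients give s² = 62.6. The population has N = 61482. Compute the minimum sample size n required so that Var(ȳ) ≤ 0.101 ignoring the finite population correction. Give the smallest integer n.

620

Without fpc, n₀ = s²/D = 62.6/0.101 = 619.8020.
Rounding up, n = 620.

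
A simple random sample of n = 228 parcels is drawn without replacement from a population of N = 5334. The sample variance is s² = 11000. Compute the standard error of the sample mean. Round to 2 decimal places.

6.80

Under SRS without replacement, Var(ȳ) = (1 − f)·s²/n with f = n/N = 228/5334 = 0.04274466.
Var(ȳ) = (1 − 0.04274466)·11000/228 = 0.95725534·48.245614 = 46.183372.
SE(ȳ) = √(46.183372) = 6.80.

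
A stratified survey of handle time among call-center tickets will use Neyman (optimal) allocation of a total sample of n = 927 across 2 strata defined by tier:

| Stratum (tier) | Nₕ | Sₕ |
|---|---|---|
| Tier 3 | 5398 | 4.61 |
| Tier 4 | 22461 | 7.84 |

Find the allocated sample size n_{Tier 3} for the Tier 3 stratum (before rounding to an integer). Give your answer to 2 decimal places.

114.78

Neyman allocation: nₕ = n·NₕSₕ / Σⱼ NⱼSⱼ.
Σ NⱼSⱼ = 5398·4.61 + 22461·7.84 = 200979.02.
n_{Tier 3} = 927·5398·4.61 / 200979.02 = 114.78.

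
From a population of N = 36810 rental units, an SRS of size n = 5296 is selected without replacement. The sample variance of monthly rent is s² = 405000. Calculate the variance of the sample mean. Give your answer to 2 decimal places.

Under SRS without replacement, Var(ȳ) = (1 − f)·s²/n with f = n/N = 5296/36810 = 0.14387395.
Var(ȳ) = (1 − 0.14387395)·405000/5296 = 0.85612605·76.47281 = 65.470365.

65.47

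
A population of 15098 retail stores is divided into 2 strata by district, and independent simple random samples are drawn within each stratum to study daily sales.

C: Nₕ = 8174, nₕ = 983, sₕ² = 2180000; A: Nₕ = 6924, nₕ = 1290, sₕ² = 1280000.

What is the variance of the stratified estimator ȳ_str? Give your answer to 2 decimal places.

Var(ȳ_str) = Σₕ Wₕ²(1 − fₕ)sₕ²/nₕ with Wₕ = Nₕ/N, N = 15098.
C: Wₕ = 0.54139621; term = 0.54139621²·(1 − 0.12025936)·2180000/983 = 571.85781.
A: Wₕ = 0.45860379; term = 0.45860379²·(1 − 0.18630849)·1280000/1290 = 169.80689.
Sum = 741.6647.

741.66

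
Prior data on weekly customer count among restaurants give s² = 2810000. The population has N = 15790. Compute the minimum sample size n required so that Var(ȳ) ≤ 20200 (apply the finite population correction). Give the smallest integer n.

Without fpc, n₀ = s²/D = 2810000/20200 = 139.1089.
With fpc, (1 − n/N)·s²/n ≤ D requires n ≥ n₀/(1 + n₀/N) = 139.1089/(1 + 139.1089/15790) = 137.8941.
Rounding up, n = 138.

138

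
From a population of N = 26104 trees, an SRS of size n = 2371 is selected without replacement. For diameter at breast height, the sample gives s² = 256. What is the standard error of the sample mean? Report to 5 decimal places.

0.31331

Under SRS without replacement, Var(ȳ) = (1 − f)·s²/n with f = n/N = 2371/26104 = 0.09082899.
Var(ȳ) = (1 − 0.09082899)·256/2371 = 0.90917101·0.10797132 = 0.098164394.
SE(ȳ) = √(0.098164394) = 0.31331.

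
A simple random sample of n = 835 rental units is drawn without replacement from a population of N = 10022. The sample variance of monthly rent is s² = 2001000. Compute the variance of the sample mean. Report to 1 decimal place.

2196.7

Under SRS without replacement, Var(ȳ) = (1 − f)·s²/n with f = n/N = 835/10022 = 0.08331670.
Var(ȳ) = (1 − 0.08331670)·2001000/835 = 0.91668330·2396.4072 = 2196.7464.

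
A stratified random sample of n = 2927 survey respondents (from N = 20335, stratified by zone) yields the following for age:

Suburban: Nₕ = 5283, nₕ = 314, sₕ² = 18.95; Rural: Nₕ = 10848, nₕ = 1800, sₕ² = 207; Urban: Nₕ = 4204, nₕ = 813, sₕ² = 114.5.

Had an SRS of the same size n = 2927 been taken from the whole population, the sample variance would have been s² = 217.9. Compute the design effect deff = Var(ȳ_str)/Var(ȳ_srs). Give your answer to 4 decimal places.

Var(ȳ_str) = Σ Wₕ²(1−fₕ)sₕ²/nₕ with Wₕ = Nₕ/20335:
  Suburban: (5283/20335)²·(1−314/5283)·18.95/314 = 0.0038312529
  Rural: (10848/20335)²·(1−1800/10848)·207/1800 = 0.027296801
  Urban: (4204/20335)²·(1−813/4204)·114.5/813 = 0.0048553114
  → Var(ȳ_str) = 0.035983365.
Var(ȳ_srs) = (1 − 2927/20335)·217.9/2927 = 0.063729309.
deff = 0.035983365 / 0.063729309 = 0.5646.

0.5646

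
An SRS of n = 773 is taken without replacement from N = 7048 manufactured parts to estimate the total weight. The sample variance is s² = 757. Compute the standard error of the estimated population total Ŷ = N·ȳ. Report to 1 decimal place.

6581.1

Var(Ŷ) = N²·Var(ȳ) = N²·(1 − n/N)·s²/n.
f = 773/7048 = 0.10967650; Var(ȳ) = 0.89032350·757/773 = 0.87189507.
Var(Ŷ) = 7048² · 0.87189507 = 4.3310781 × 10^7.
SE(Ŷ) = √(4.3310781 × 10^7) = 6581.1.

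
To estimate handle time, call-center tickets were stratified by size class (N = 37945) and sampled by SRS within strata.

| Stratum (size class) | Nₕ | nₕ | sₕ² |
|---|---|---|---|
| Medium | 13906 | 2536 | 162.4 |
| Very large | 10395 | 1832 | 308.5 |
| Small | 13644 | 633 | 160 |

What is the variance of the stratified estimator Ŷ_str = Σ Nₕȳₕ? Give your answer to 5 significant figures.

Var(Ŷ_str) = Σₕ Nₕ²(1 − fₕ)sₕ²/nₕ.
Medium: 13906²·(1 − 2536/13906)·162.4/2536 = 1.0125103 × 10^7.
Very large: 10395²·(1 − 1832/10395)·308.5/1832 = 1.4989258 × 10^7.
Small: 13644²·(1 − 633/13644)·160/633 = 4.4871301 × 10^7.
Sum = 6.9985662 × 10^7.

6.9986 × 10^7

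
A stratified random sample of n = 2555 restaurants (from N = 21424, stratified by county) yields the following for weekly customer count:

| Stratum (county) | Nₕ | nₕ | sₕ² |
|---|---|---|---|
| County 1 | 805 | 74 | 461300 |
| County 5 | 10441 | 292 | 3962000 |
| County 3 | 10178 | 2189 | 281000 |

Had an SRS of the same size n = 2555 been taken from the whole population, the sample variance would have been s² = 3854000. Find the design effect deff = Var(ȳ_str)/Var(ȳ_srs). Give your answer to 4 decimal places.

2.3810

Var(ȳ_str) = Σ Wₕ²(1−fₕ)sₕ²/nₕ with Wₕ = Nₕ/21424:
  County 1: (805/21424)²·(1−74/805)·461300/74 = 7.9921545
  County 5: (10441/21424)²·(1−292/10441)·3962000/292 = 3132.5344
  County 3: (10178/21424)²·(1−2189/10178)·281000/2189 = 22.741249
  → Var(ȳ_str) = 3163.2678.
Var(ȳ_srs) = (1 − 2555/21424)·3854000/2555 = 1328.5232.
deff = 3163.2678 / 1328.5232 = 2.3810.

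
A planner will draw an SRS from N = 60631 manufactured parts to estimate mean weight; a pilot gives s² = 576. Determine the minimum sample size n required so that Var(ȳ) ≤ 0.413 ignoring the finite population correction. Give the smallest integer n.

1395

Without fpc, n₀ = s²/D = 576/0.413 = 1394.6731.
Rounding up, n = 1395.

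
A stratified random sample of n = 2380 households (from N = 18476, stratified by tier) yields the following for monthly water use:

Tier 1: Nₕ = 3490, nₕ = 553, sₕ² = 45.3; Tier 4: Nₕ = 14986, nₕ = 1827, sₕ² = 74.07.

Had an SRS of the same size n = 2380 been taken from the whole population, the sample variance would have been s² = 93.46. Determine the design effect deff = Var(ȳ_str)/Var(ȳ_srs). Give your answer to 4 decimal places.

0.7565

Var(ȳ_str) = Σ Wₕ²(1−fₕ)sₕ²/nₕ with Wₕ = Nₕ/18476:
  Tier 1: (3490/18476)²·(1−553/3490)·45.3/553 = 0.0024597249
  Tier 4: (14986/18476)²·(1−1827/14986)·74.07/1827 = 0.023420518
  → Var(ȳ_str) = 0.025880243.
Var(ȳ_srs) = (1 − 2380/18476)·93.46/2380 = 0.034210453.
deff = 0.025880243 / 0.034210453 = 0.7565.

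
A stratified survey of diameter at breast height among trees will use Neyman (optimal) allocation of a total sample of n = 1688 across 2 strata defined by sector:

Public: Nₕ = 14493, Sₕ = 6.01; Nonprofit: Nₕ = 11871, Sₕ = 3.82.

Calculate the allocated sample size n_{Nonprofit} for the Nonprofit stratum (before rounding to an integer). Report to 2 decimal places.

577.92

Neyman allocation: nₕ = n·NₕSₕ / Σⱼ NⱼSⱼ.
Σ NⱼSⱼ = 14493·6.01 + 11871·3.82 = 132450.15.
n_{Nonprofit} = 1688·11871·3.82 / 132450.15 = 577.92.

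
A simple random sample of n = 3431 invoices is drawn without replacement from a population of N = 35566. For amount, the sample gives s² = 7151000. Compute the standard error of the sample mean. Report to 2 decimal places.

43.40

Under SRS without replacement, Var(ȳ) = (1 − f)·s²/n with f = n/N = 3431/35566 = 0.09646854.
Var(ȳ) = (1 − 0.09646854)·7151000/3431 = 0.90353146·2084.232 = 1883.1692.
SE(ȳ) = √(1883.1692) = 43.40.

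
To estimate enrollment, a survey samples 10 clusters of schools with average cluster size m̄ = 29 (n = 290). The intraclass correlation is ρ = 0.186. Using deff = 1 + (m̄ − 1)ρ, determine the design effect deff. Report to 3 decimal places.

deff = 1 + (29 − 1)·0.186 = 1 + 5.208 = 6.208.

6.208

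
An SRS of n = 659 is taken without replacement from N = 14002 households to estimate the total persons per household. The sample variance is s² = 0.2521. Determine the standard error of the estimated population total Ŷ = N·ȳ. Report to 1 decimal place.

Var(Ŷ) = N²·Var(ȳ) = N²·(1 − n/N)·s²/n.
f = 659/14002 = 0.04706471; Var(ȳ) = 0.95293529·0.2521/659 = 3.6454475 × 10^-4.
Var(Ŷ) = 14002² · (3.6454475 × 10^-4) = 71471.187.
SE(Ŷ) = √(71471.187) = 267.3.

267.3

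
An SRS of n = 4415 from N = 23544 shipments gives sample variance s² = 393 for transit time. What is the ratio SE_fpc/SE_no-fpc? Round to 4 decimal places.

0.9014

f = n/N = 4415/23544 = 0.18752124.
SE_no-fpc = √(s²/n) = 0.29835335; SE_fpc = √((1−f)s²/n) = 0.26892856.
Ratio = √(1−f) = 0.90137604.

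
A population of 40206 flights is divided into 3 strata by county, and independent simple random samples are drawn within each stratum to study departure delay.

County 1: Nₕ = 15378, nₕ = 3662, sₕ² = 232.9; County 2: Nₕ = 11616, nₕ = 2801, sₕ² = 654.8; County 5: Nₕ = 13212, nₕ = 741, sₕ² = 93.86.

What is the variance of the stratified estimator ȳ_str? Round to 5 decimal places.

0.03481

Var(ȳ_str) = Σₕ Wₕ²(1 − fₕ)sₕ²/nₕ with Wₕ = Nₕ/N, N = 40206.
County 1: Wₕ = 0.38248023; term = 0.38248023²·(1 − 0.23813240)·232.9/3662 = 0.0070884068.
County 2: Wₕ = 0.28891210; term = 0.28891210²·(1 − 0.24113292)·654.8/2801 = 0.014807875.
County 5: Wₕ = 0.32860767; term = 0.32860767²·(1 − 0.05608538)·93.86/741 = 0.01291072.
Sum = 0.034807002.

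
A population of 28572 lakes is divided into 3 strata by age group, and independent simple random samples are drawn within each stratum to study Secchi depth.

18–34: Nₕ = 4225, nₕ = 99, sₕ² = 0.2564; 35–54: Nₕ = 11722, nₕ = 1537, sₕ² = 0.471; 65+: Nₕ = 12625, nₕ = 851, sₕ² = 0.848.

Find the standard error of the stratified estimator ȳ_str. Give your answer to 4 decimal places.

0.0168

Var(ȳ_str) = Σₕ Wₕ²(1 − fₕ)sₕ²/nₕ with Wₕ = Nₕ/N, N = 28572.
18–34: Wₕ = 0.14787204; term = 0.14787204²·(1 − 0.02343195)·0.2564/99 = 5.5304119 × 10^-5.
35–54: Wₕ = 0.41026179; term = 0.41026179²·(1 − 0.13112097)·0.471/1537 = 4.4815527 × 10^-5.
65+: Wₕ = 0.44186616; term = 0.44186616²·(1 − 0.06740594)·0.848/851 = 1.8144309 × 10^-4.
Sum = 2.8156274 × 10^-4.
SE = √(2.8156274 × 10^-4) = 0.0168.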